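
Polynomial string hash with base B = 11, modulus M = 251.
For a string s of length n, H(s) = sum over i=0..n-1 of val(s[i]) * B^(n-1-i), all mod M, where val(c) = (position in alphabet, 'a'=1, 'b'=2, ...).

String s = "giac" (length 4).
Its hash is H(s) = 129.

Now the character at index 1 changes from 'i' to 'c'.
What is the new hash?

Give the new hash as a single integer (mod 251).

val('i') = 9, val('c') = 3
Position k = 1, exponent = n-1-k = 2
B^2 mod M = 11^2 mod 251 = 121
Delta = (3 - 9) * 121 mod 251 = 27
New hash = (129 + 27) mod 251 = 156

Answer: 156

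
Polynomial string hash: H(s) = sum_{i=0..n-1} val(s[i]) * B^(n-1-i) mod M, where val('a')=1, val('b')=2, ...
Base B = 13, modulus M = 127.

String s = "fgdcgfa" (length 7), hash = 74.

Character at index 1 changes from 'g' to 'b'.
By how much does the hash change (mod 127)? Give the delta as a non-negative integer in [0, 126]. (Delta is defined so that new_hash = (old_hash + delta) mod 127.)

Answer: 21

Derivation:
Delta formula: (val(new) - val(old)) * B^(n-1-k) mod M
  val('b') - val('g') = 2 - 7 = -5
  B^(n-1-k) = 13^5 mod 127 = 72
  Delta = -5 * 72 mod 127 = 21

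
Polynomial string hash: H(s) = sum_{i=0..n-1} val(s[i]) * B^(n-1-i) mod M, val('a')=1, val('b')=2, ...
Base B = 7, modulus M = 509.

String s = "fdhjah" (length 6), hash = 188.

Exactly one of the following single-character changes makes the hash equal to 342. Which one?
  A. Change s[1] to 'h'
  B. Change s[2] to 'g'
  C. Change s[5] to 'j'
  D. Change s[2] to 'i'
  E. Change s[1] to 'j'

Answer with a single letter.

Answer: E

Derivation:
Option A: s[1]='d'->'h', delta=(8-4)*7^4 mod 509 = 442, hash=188+442 mod 509 = 121
Option B: s[2]='h'->'g', delta=(7-8)*7^3 mod 509 = 166, hash=188+166 mod 509 = 354
Option C: s[5]='h'->'j', delta=(10-8)*7^0 mod 509 = 2, hash=188+2 mod 509 = 190
Option D: s[2]='h'->'i', delta=(9-8)*7^3 mod 509 = 343, hash=188+343 mod 509 = 22
Option E: s[1]='d'->'j', delta=(10-4)*7^4 mod 509 = 154, hash=188+154 mod 509 = 342 <-- target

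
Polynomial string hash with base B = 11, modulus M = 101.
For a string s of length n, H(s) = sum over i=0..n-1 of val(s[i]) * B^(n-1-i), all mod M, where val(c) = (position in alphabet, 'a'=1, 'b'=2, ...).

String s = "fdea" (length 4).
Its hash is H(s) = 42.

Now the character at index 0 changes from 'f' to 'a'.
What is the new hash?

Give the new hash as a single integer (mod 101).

val('f') = 6, val('a') = 1
Position k = 0, exponent = n-1-k = 3
B^3 mod M = 11^3 mod 101 = 18
Delta = (1 - 6) * 18 mod 101 = 11
New hash = (42 + 11) mod 101 = 53

Answer: 53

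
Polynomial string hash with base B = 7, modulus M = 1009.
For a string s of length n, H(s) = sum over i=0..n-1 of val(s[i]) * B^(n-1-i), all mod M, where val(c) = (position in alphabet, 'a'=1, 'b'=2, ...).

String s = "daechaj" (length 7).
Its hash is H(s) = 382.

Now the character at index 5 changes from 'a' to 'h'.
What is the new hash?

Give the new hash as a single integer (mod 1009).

val('a') = 1, val('h') = 8
Position k = 5, exponent = n-1-k = 1
B^1 mod M = 7^1 mod 1009 = 7
Delta = (8 - 1) * 7 mod 1009 = 49
New hash = (382 + 49) mod 1009 = 431

Answer: 431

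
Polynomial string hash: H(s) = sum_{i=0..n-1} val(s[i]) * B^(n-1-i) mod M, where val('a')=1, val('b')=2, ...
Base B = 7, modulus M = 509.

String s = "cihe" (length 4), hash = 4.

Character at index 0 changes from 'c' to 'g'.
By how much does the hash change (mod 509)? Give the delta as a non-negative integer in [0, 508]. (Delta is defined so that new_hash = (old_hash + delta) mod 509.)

Delta formula: (val(new) - val(old)) * B^(n-1-k) mod M
  val('g') - val('c') = 7 - 3 = 4
  B^(n-1-k) = 7^3 mod 509 = 343
  Delta = 4 * 343 mod 509 = 354

Answer: 354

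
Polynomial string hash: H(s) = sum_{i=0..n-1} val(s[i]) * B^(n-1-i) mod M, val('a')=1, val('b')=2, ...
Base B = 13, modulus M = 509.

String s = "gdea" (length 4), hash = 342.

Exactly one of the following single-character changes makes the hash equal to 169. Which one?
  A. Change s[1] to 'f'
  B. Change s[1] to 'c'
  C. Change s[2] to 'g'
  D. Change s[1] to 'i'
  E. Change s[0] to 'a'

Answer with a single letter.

Option A: s[1]='d'->'f', delta=(6-4)*13^2 mod 509 = 338, hash=342+338 mod 509 = 171
Option B: s[1]='d'->'c', delta=(3-4)*13^2 mod 509 = 340, hash=342+340 mod 509 = 173
Option C: s[2]='e'->'g', delta=(7-5)*13^1 mod 509 = 26, hash=342+26 mod 509 = 368
Option D: s[1]='d'->'i', delta=(9-4)*13^2 mod 509 = 336, hash=342+336 mod 509 = 169 <-- target
Option E: s[0]='g'->'a', delta=(1-7)*13^3 mod 509 = 52, hash=342+52 mod 509 = 394

Answer: D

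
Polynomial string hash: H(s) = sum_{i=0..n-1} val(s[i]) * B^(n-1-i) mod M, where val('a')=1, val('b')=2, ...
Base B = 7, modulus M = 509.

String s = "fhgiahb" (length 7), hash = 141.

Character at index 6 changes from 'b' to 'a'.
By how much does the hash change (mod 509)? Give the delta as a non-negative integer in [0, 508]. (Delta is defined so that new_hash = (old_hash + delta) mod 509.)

Delta formula: (val(new) - val(old)) * B^(n-1-k) mod M
  val('a') - val('b') = 1 - 2 = -1
  B^(n-1-k) = 7^0 mod 509 = 1
  Delta = -1 * 1 mod 509 = 508

Answer: 508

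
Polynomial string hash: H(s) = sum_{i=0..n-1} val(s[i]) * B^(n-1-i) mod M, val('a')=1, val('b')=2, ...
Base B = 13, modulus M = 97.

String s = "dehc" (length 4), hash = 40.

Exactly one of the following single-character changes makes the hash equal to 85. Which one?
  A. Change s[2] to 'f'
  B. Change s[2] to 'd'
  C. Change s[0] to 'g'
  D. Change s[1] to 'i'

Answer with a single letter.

Answer: B

Derivation:
Option A: s[2]='h'->'f', delta=(6-8)*13^1 mod 97 = 71, hash=40+71 mod 97 = 14
Option B: s[2]='h'->'d', delta=(4-8)*13^1 mod 97 = 45, hash=40+45 mod 97 = 85 <-- target
Option C: s[0]='d'->'g', delta=(7-4)*13^3 mod 97 = 92, hash=40+92 mod 97 = 35
Option D: s[1]='e'->'i', delta=(9-5)*13^2 mod 97 = 94, hash=40+94 mod 97 = 37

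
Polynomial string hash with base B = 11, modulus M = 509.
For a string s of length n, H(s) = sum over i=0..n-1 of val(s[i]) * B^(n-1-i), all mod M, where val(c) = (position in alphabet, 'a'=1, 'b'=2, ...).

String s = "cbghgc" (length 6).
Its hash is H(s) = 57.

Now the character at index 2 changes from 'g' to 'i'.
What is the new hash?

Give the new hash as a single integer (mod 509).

Answer: 174

Derivation:
val('g') = 7, val('i') = 9
Position k = 2, exponent = n-1-k = 3
B^3 mod M = 11^3 mod 509 = 313
Delta = (9 - 7) * 313 mod 509 = 117
New hash = (57 + 117) mod 509 = 174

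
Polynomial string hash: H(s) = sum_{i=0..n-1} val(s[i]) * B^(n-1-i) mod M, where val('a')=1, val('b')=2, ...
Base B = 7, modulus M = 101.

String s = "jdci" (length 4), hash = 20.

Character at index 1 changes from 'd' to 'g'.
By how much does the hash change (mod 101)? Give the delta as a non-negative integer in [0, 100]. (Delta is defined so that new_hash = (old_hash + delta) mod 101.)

Answer: 46

Derivation:
Delta formula: (val(new) - val(old)) * B^(n-1-k) mod M
  val('g') - val('d') = 7 - 4 = 3
  B^(n-1-k) = 7^2 mod 101 = 49
  Delta = 3 * 49 mod 101 = 46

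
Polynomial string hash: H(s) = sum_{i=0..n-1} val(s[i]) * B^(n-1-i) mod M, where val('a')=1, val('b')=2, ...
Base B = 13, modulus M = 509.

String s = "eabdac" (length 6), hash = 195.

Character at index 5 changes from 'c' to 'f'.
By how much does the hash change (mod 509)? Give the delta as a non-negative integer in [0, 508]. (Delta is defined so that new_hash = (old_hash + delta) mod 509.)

Delta formula: (val(new) - val(old)) * B^(n-1-k) mod M
  val('f') - val('c') = 6 - 3 = 3
  B^(n-1-k) = 13^0 mod 509 = 1
  Delta = 3 * 1 mod 509 = 3

Answer: 3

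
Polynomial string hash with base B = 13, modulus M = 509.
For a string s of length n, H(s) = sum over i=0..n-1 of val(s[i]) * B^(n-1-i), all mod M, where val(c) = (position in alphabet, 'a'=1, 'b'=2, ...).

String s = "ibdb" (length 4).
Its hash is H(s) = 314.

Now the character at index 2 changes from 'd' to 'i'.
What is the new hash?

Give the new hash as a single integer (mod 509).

val('d') = 4, val('i') = 9
Position k = 2, exponent = n-1-k = 1
B^1 mod M = 13^1 mod 509 = 13
Delta = (9 - 4) * 13 mod 509 = 65
New hash = (314 + 65) mod 509 = 379

Answer: 379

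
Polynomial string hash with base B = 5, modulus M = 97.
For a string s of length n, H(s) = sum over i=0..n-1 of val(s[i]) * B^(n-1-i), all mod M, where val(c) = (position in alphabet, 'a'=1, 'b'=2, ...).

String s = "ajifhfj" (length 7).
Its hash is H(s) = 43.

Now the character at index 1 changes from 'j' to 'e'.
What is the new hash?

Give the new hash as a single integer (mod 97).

val('j') = 10, val('e') = 5
Position k = 1, exponent = n-1-k = 5
B^5 mod M = 5^5 mod 97 = 21
Delta = (5 - 10) * 21 mod 97 = 89
New hash = (43 + 89) mod 97 = 35

Answer: 35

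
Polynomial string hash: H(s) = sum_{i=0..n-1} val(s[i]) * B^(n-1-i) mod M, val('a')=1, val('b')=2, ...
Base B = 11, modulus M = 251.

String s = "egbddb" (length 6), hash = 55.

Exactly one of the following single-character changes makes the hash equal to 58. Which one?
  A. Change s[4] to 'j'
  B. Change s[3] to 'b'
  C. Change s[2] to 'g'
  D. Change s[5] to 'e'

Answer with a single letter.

Option A: s[4]='d'->'j', delta=(10-4)*11^1 mod 251 = 66, hash=55+66 mod 251 = 121
Option B: s[3]='d'->'b', delta=(2-4)*11^2 mod 251 = 9, hash=55+9 mod 251 = 64
Option C: s[2]='b'->'g', delta=(7-2)*11^3 mod 251 = 129, hash=55+129 mod 251 = 184
Option D: s[5]='b'->'e', delta=(5-2)*11^0 mod 251 = 3, hash=55+3 mod 251 = 58 <-- target

Answer: D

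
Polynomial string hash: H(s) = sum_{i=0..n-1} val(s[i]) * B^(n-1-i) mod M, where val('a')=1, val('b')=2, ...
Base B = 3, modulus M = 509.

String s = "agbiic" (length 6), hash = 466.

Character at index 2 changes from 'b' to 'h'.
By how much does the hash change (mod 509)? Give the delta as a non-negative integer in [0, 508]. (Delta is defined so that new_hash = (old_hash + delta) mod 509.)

Answer: 162

Derivation:
Delta formula: (val(new) - val(old)) * B^(n-1-k) mod M
  val('h') - val('b') = 8 - 2 = 6
  B^(n-1-k) = 3^3 mod 509 = 27
  Delta = 6 * 27 mod 509 = 162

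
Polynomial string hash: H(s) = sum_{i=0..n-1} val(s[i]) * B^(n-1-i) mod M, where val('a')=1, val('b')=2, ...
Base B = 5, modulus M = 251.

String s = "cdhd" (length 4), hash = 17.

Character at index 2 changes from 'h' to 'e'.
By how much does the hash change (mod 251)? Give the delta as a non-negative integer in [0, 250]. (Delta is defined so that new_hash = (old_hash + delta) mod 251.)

Delta formula: (val(new) - val(old)) * B^(n-1-k) mod M
  val('e') - val('h') = 5 - 8 = -3
  B^(n-1-k) = 5^1 mod 251 = 5
  Delta = -3 * 5 mod 251 = 236

Answer: 236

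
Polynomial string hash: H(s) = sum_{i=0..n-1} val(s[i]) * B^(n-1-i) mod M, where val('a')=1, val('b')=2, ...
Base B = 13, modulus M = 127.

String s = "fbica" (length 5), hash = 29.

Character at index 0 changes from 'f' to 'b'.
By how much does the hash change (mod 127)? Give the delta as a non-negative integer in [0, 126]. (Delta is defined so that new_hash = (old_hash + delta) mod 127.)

Delta formula: (val(new) - val(old)) * B^(n-1-k) mod M
  val('b') - val('f') = 2 - 6 = -4
  B^(n-1-k) = 13^4 mod 127 = 113
  Delta = -4 * 113 mod 127 = 56

Answer: 56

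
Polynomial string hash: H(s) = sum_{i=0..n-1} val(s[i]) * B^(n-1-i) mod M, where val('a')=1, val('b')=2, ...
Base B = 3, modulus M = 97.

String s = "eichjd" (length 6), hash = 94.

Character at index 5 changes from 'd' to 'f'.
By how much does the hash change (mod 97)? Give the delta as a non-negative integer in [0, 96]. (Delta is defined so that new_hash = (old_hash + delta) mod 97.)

Delta formula: (val(new) - val(old)) * B^(n-1-k) mod M
  val('f') - val('d') = 6 - 4 = 2
  B^(n-1-k) = 3^0 mod 97 = 1
  Delta = 2 * 1 mod 97 = 2

Answer: 2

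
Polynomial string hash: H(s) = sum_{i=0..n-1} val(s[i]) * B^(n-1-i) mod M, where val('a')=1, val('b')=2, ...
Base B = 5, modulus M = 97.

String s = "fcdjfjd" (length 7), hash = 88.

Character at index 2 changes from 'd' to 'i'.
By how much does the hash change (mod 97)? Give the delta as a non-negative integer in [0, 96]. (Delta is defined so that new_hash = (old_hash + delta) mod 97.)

Answer: 21

Derivation:
Delta formula: (val(new) - val(old)) * B^(n-1-k) mod M
  val('i') - val('d') = 9 - 4 = 5
  B^(n-1-k) = 5^4 mod 97 = 43
  Delta = 5 * 43 mod 97 = 21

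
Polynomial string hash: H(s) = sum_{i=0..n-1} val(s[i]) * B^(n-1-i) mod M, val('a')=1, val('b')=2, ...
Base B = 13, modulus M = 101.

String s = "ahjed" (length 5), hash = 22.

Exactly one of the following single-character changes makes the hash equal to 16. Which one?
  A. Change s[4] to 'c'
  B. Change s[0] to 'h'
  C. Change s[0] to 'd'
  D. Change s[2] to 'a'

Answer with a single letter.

Option A: s[4]='d'->'c', delta=(3-4)*13^0 mod 101 = 100, hash=22+100 mod 101 = 21
Option B: s[0]='a'->'h', delta=(8-1)*13^4 mod 101 = 48, hash=22+48 mod 101 = 70
Option C: s[0]='a'->'d', delta=(4-1)*13^4 mod 101 = 35, hash=22+35 mod 101 = 57
Option D: s[2]='j'->'a', delta=(1-10)*13^2 mod 101 = 95, hash=22+95 mod 101 = 16 <-- target

Answer: D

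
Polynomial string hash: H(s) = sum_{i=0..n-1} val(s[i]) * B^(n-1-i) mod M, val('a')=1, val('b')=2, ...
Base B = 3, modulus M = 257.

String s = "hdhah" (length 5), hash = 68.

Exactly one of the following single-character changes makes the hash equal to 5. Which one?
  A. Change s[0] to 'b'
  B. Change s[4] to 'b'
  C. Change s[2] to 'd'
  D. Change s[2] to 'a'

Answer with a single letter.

Option A: s[0]='h'->'b', delta=(2-8)*3^4 mod 257 = 28, hash=68+28 mod 257 = 96
Option B: s[4]='h'->'b', delta=(2-8)*3^0 mod 257 = 251, hash=68+251 mod 257 = 62
Option C: s[2]='h'->'d', delta=(4-8)*3^2 mod 257 = 221, hash=68+221 mod 257 = 32
Option D: s[2]='h'->'a', delta=(1-8)*3^2 mod 257 = 194, hash=68+194 mod 257 = 5 <-- target

Answer: D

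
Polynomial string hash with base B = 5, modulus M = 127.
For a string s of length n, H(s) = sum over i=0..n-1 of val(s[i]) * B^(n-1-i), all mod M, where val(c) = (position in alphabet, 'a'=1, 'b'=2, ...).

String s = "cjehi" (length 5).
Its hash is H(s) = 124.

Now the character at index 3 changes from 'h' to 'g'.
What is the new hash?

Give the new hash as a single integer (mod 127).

Answer: 119

Derivation:
val('h') = 8, val('g') = 7
Position k = 3, exponent = n-1-k = 1
B^1 mod M = 5^1 mod 127 = 5
Delta = (7 - 8) * 5 mod 127 = 122
New hash = (124 + 122) mod 127 = 119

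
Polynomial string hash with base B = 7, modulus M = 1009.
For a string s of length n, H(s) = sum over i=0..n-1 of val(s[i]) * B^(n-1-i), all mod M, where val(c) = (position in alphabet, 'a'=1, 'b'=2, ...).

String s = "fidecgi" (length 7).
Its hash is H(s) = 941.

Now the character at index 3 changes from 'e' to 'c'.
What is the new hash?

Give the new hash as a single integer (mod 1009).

val('e') = 5, val('c') = 3
Position k = 3, exponent = n-1-k = 3
B^3 mod M = 7^3 mod 1009 = 343
Delta = (3 - 5) * 343 mod 1009 = 323
New hash = (941 + 323) mod 1009 = 255

Answer: 255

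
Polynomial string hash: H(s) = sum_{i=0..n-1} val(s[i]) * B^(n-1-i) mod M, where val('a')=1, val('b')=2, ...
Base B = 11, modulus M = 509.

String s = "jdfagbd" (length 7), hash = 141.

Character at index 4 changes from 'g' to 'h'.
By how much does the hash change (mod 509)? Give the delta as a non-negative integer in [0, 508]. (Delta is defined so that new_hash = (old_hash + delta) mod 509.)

Delta formula: (val(new) - val(old)) * B^(n-1-k) mod M
  val('h') - val('g') = 8 - 7 = 1
  B^(n-1-k) = 11^2 mod 509 = 121
  Delta = 1 * 121 mod 509 = 121

Answer: 121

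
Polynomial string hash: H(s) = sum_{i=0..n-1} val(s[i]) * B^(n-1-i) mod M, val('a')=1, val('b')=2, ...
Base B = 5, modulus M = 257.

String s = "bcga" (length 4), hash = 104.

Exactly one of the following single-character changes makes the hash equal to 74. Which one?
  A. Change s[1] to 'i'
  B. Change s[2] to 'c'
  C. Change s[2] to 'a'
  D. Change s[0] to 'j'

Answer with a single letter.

Answer: C

Derivation:
Option A: s[1]='c'->'i', delta=(9-3)*5^2 mod 257 = 150, hash=104+150 mod 257 = 254
Option B: s[2]='g'->'c', delta=(3-7)*5^1 mod 257 = 237, hash=104+237 mod 257 = 84
Option C: s[2]='g'->'a', delta=(1-7)*5^1 mod 257 = 227, hash=104+227 mod 257 = 74 <-- target
Option D: s[0]='b'->'j', delta=(10-2)*5^3 mod 257 = 229, hash=104+229 mod 257 = 76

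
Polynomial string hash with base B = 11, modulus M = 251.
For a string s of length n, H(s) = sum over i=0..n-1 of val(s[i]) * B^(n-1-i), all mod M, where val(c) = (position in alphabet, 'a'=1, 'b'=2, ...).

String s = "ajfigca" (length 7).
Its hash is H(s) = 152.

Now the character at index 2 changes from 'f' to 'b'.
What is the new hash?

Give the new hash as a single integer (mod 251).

val('f') = 6, val('b') = 2
Position k = 2, exponent = n-1-k = 4
B^4 mod M = 11^4 mod 251 = 83
Delta = (2 - 6) * 83 mod 251 = 170
New hash = (152 + 170) mod 251 = 71

Answer: 71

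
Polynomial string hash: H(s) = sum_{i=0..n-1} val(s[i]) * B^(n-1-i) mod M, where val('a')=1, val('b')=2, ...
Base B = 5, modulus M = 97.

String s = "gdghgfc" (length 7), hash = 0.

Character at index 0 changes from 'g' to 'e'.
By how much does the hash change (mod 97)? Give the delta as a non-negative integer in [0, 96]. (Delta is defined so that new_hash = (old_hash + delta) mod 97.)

Delta formula: (val(new) - val(old)) * B^(n-1-k) mod M
  val('e') - val('g') = 5 - 7 = -2
  B^(n-1-k) = 5^6 mod 97 = 8
  Delta = -2 * 8 mod 97 = 81

Answer: 81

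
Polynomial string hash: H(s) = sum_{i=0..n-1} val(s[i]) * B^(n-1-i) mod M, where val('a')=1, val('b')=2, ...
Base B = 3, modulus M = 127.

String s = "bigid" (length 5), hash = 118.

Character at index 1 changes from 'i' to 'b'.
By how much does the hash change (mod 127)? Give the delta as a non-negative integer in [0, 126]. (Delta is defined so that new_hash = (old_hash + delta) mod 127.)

Answer: 65

Derivation:
Delta formula: (val(new) - val(old)) * B^(n-1-k) mod M
  val('b') - val('i') = 2 - 9 = -7
  B^(n-1-k) = 3^3 mod 127 = 27
  Delta = -7 * 27 mod 127 = 65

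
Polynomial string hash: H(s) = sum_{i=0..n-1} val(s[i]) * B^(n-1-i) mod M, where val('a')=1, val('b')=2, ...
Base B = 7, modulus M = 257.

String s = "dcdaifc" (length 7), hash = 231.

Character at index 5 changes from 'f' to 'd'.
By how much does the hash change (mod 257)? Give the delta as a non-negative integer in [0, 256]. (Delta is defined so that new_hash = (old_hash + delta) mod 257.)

Delta formula: (val(new) - val(old)) * B^(n-1-k) mod M
  val('d') - val('f') = 4 - 6 = -2
  B^(n-1-k) = 7^1 mod 257 = 7
  Delta = -2 * 7 mod 257 = 243

Answer: 243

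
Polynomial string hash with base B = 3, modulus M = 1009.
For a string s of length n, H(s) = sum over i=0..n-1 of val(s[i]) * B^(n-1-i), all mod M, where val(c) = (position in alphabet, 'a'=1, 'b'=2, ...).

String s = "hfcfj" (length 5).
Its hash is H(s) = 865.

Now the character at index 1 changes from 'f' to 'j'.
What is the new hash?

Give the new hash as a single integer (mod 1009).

val('f') = 6, val('j') = 10
Position k = 1, exponent = n-1-k = 3
B^3 mod M = 3^3 mod 1009 = 27
Delta = (10 - 6) * 27 mod 1009 = 108
New hash = (865 + 108) mod 1009 = 973

Answer: 973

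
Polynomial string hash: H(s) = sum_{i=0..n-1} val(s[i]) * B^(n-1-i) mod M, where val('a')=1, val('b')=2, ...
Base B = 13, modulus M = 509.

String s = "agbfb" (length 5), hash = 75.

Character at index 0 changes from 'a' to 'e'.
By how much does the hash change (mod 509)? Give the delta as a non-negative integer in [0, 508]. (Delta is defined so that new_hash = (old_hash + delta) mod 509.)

Answer: 228

Derivation:
Delta formula: (val(new) - val(old)) * B^(n-1-k) mod M
  val('e') - val('a') = 5 - 1 = 4
  B^(n-1-k) = 13^4 mod 509 = 57
  Delta = 4 * 57 mod 509 = 228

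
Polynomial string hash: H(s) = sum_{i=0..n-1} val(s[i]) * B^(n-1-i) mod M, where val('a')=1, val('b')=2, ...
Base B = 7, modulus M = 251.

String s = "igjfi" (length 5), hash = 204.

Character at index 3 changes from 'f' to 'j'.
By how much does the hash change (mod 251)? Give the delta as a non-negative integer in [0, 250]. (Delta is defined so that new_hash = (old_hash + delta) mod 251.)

Delta formula: (val(new) - val(old)) * B^(n-1-k) mod M
  val('j') - val('f') = 10 - 6 = 4
  B^(n-1-k) = 7^1 mod 251 = 7
  Delta = 4 * 7 mod 251 = 28

Answer: 28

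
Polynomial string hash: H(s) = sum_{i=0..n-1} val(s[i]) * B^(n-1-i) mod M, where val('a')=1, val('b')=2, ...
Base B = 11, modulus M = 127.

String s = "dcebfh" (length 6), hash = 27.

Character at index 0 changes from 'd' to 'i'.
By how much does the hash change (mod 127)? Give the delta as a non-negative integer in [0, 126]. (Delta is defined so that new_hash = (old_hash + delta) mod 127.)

Answer: 75

Derivation:
Delta formula: (val(new) - val(old)) * B^(n-1-k) mod M
  val('i') - val('d') = 9 - 4 = 5
  B^(n-1-k) = 11^5 mod 127 = 15
  Delta = 5 * 15 mod 127 = 75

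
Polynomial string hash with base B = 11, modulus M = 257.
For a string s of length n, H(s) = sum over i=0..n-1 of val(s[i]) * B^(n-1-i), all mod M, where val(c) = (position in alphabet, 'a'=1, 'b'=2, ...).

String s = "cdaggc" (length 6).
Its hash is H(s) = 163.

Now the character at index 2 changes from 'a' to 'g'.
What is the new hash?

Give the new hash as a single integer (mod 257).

val('a') = 1, val('g') = 7
Position k = 2, exponent = n-1-k = 3
B^3 mod M = 11^3 mod 257 = 46
Delta = (7 - 1) * 46 mod 257 = 19
New hash = (163 + 19) mod 257 = 182

Answer: 182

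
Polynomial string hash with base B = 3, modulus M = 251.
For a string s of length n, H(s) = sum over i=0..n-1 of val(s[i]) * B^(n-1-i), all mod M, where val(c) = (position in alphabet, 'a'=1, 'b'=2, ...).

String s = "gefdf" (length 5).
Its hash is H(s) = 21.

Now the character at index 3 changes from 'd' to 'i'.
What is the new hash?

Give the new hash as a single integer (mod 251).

Answer: 36

Derivation:
val('d') = 4, val('i') = 9
Position k = 3, exponent = n-1-k = 1
B^1 mod M = 3^1 mod 251 = 3
Delta = (9 - 4) * 3 mod 251 = 15
New hash = (21 + 15) mod 251 = 36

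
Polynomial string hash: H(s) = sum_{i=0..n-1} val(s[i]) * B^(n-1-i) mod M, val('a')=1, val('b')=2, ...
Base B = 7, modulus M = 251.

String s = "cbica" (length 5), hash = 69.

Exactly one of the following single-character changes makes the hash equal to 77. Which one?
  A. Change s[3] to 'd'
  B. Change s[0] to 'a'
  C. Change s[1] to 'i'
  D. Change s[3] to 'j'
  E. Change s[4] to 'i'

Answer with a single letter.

Option A: s[3]='c'->'d', delta=(4-3)*7^1 mod 251 = 7, hash=69+7 mod 251 = 76
Option B: s[0]='c'->'a', delta=(1-3)*7^4 mod 251 = 218, hash=69+218 mod 251 = 36
Option C: s[1]='b'->'i', delta=(9-2)*7^3 mod 251 = 142, hash=69+142 mod 251 = 211
Option D: s[3]='c'->'j', delta=(10-3)*7^1 mod 251 = 49, hash=69+49 mod 251 = 118
Option E: s[4]='a'->'i', delta=(9-1)*7^0 mod 251 = 8, hash=69+8 mod 251 = 77 <-- target

Answer: E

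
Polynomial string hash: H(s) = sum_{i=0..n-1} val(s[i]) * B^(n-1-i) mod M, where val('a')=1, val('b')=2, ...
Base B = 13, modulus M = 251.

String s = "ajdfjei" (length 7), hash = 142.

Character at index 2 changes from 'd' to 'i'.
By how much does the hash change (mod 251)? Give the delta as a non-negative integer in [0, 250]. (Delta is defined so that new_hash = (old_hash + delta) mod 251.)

Answer: 237

Derivation:
Delta formula: (val(new) - val(old)) * B^(n-1-k) mod M
  val('i') - val('d') = 9 - 4 = 5
  B^(n-1-k) = 13^4 mod 251 = 198
  Delta = 5 * 198 mod 251 = 237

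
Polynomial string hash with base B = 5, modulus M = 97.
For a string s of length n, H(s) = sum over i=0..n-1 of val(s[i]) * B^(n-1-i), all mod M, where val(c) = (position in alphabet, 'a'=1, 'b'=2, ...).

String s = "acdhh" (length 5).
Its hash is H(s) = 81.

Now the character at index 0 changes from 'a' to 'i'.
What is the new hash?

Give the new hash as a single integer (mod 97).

val('a') = 1, val('i') = 9
Position k = 0, exponent = n-1-k = 4
B^4 mod M = 5^4 mod 97 = 43
Delta = (9 - 1) * 43 mod 97 = 53
New hash = (81 + 53) mod 97 = 37

Answer: 37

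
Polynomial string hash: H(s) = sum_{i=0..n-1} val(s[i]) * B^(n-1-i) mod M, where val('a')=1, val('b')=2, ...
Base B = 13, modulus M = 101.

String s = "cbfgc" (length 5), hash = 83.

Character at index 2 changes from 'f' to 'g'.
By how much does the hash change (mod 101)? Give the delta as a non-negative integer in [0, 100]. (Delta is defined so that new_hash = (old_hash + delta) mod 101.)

Delta formula: (val(new) - val(old)) * B^(n-1-k) mod M
  val('g') - val('f') = 7 - 6 = 1
  B^(n-1-k) = 13^2 mod 101 = 68
  Delta = 1 * 68 mod 101 = 68

Answer: 68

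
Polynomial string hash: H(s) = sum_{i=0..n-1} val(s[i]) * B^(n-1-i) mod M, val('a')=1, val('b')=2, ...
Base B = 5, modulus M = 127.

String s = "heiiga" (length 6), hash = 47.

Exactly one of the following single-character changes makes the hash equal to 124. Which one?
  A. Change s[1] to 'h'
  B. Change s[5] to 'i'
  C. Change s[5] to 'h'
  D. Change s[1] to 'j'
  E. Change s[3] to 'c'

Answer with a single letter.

Option A: s[1]='e'->'h', delta=(8-5)*5^4 mod 127 = 97, hash=47+97 mod 127 = 17
Option B: s[5]='a'->'i', delta=(9-1)*5^0 mod 127 = 8, hash=47+8 mod 127 = 55
Option C: s[5]='a'->'h', delta=(8-1)*5^0 mod 127 = 7, hash=47+7 mod 127 = 54
Option D: s[1]='e'->'j', delta=(10-5)*5^4 mod 127 = 77, hash=47+77 mod 127 = 124 <-- target
Option E: s[3]='i'->'c', delta=(3-9)*5^2 mod 127 = 104, hash=47+104 mod 127 = 24

Answer: D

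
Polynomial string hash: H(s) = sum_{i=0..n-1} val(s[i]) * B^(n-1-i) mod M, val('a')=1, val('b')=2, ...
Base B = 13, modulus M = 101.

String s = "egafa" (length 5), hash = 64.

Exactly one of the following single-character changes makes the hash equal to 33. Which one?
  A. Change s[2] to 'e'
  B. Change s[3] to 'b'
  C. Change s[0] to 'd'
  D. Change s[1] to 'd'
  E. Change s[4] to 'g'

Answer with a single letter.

Option A: s[2]='a'->'e', delta=(5-1)*13^2 mod 101 = 70, hash=64+70 mod 101 = 33 <-- target
Option B: s[3]='f'->'b', delta=(2-6)*13^1 mod 101 = 49, hash=64+49 mod 101 = 12
Option C: s[0]='e'->'d', delta=(4-5)*13^4 mod 101 = 22, hash=64+22 mod 101 = 86
Option D: s[1]='g'->'d', delta=(4-7)*13^3 mod 101 = 75, hash=64+75 mod 101 = 38
Option E: s[4]='a'->'g', delta=(7-1)*13^0 mod 101 = 6, hash=64+6 mod 101 = 70

Answer: A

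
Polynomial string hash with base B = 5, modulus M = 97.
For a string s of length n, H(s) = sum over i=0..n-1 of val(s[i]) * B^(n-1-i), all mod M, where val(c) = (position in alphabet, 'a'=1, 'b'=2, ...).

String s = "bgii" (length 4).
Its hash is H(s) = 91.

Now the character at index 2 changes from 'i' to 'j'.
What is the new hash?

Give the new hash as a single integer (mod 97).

Answer: 96

Derivation:
val('i') = 9, val('j') = 10
Position k = 2, exponent = n-1-k = 1
B^1 mod M = 5^1 mod 97 = 5
Delta = (10 - 9) * 5 mod 97 = 5
New hash = (91 + 5) mod 97 = 96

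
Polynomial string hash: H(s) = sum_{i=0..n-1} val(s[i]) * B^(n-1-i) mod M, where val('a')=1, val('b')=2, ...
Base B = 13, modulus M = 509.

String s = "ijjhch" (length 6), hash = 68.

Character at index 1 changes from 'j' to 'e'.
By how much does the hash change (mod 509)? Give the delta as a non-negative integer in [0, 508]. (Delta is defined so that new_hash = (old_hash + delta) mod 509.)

Answer: 224

Derivation:
Delta formula: (val(new) - val(old)) * B^(n-1-k) mod M
  val('e') - val('j') = 5 - 10 = -5
  B^(n-1-k) = 13^4 mod 509 = 57
  Delta = -5 * 57 mod 509 = 224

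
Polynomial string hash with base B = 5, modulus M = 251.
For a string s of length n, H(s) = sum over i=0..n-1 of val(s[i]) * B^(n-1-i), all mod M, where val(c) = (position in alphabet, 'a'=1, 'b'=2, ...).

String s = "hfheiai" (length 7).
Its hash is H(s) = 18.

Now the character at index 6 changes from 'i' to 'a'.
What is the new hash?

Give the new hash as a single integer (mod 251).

Answer: 10

Derivation:
val('i') = 9, val('a') = 1
Position k = 6, exponent = n-1-k = 0
B^0 mod M = 5^0 mod 251 = 1
Delta = (1 - 9) * 1 mod 251 = 243
New hash = (18 + 243) mod 251 = 10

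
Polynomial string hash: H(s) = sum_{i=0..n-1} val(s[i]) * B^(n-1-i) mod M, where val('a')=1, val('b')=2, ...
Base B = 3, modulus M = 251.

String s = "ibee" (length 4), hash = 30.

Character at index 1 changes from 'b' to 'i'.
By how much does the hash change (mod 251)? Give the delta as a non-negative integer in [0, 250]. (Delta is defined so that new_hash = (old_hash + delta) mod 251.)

Delta formula: (val(new) - val(old)) * B^(n-1-k) mod M
  val('i') - val('b') = 9 - 2 = 7
  B^(n-1-k) = 3^2 mod 251 = 9
  Delta = 7 * 9 mod 251 = 63

Answer: 63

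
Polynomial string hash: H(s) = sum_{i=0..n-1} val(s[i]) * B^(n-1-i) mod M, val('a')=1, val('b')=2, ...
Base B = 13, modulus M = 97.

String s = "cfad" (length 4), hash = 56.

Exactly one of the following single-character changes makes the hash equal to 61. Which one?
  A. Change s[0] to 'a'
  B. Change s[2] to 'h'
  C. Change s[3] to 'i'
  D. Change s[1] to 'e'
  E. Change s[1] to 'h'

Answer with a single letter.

Option A: s[0]='c'->'a', delta=(1-3)*13^3 mod 97 = 68, hash=56+68 mod 97 = 27
Option B: s[2]='a'->'h', delta=(8-1)*13^1 mod 97 = 91, hash=56+91 mod 97 = 50
Option C: s[3]='d'->'i', delta=(9-4)*13^0 mod 97 = 5, hash=56+5 mod 97 = 61 <-- target
Option D: s[1]='f'->'e', delta=(5-6)*13^2 mod 97 = 25, hash=56+25 mod 97 = 81
Option E: s[1]='f'->'h', delta=(8-6)*13^2 mod 97 = 47, hash=56+47 mod 97 = 6

Answer: C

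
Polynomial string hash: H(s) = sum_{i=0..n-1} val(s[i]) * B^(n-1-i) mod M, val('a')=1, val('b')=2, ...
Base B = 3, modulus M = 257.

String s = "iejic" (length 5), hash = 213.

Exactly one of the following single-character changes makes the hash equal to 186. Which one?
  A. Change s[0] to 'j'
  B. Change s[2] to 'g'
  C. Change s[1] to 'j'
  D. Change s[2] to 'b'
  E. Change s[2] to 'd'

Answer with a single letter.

Answer: B

Derivation:
Option A: s[0]='i'->'j', delta=(10-9)*3^4 mod 257 = 81, hash=213+81 mod 257 = 37
Option B: s[2]='j'->'g', delta=(7-10)*3^2 mod 257 = 230, hash=213+230 mod 257 = 186 <-- target
Option C: s[1]='e'->'j', delta=(10-5)*3^3 mod 257 = 135, hash=213+135 mod 257 = 91
Option D: s[2]='j'->'b', delta=(2-10)*3^2 mod 257 = 185, hash=213+185 mod 257 = 141
Option E: s[2]='j'->'d', delta=(4-10)*3^2 mod 257 = 203, hash=213+203 mod 257 = 159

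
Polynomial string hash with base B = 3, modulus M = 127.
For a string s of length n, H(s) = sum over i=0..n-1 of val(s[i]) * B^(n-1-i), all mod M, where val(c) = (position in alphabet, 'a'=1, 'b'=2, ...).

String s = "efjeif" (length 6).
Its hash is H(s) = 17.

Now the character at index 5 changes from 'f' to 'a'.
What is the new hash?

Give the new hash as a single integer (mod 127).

Answer: 12

Derivation:
val('f') = 6, val('a') = 1
Position k = 5, exponent = n-1-k = 0
B^0 mod M = 3^0 mod 127 = 1
Delta = (1 - 6) * 1 mod 127 = 122
New hash = (17 + 122) mod 127 = 12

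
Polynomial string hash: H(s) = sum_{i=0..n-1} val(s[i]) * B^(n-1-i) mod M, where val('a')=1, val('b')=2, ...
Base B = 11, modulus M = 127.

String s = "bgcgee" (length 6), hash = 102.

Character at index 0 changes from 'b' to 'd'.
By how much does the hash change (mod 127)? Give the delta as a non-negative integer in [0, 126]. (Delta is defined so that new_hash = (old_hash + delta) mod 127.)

Answer: 30

Derivation:
Delta formula: (val(new) - val(old)) * B^(n-1-k) mod M
  val('d') - val('b') = 4 - 2 = 2
  B^(n-1-k) = 11^5 mod 127 = 15
  Delta = 2 * 15 mod 127 = 30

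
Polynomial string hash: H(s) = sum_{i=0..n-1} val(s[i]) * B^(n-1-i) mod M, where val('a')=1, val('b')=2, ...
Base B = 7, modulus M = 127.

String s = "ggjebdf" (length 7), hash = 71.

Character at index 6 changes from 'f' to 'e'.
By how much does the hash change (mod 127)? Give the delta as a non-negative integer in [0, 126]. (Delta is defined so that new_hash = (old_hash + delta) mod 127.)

Delta formula: (val(new) - val(old)) * B^(n-1-k) mod M
  val('e') - val('f') = 5 - 6 = -1
  B^(n-1-k) = 7^0 mod 127 = 1
  Delta = -1 * 1 mod 127 = 126

Answer: 126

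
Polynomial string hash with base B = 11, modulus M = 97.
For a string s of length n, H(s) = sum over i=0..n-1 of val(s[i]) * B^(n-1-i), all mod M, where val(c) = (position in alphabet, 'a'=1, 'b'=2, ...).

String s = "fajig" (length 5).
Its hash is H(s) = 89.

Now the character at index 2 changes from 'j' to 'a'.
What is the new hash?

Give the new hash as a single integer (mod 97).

val('j') = 10, val('a') = 1
Position k = 2, exponent = n-1-k = 2
B^2 mod M = 11^2 mod 97 = 24
Delta = (1 - 10) * 24 mod 97 = 75
New hash = (89 + 75) mod 97 = 67

Answer: 67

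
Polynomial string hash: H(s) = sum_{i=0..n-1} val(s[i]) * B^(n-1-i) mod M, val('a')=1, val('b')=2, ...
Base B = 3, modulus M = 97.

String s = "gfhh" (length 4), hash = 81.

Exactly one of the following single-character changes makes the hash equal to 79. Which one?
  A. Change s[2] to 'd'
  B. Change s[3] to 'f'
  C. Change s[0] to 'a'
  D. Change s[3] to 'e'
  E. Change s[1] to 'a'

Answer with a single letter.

Answer: B

Derivation:
Option A: s[2]='h'->'d', delta=(4-8)*3^1 mod 97 = 85, hash=81+85 mod 97 = 69
Option B: s[3]='h'->'f', delta=(6-8)*3^0 mod 97 = 95, hash=81+95 mod 97 = 79 <-- target
Option C: s[0]='g'->'a', delta=(1-7)*3^3 mod 97 = 32, hash=81+32 mod 97 = 16
Option D: s[3]='h'->'e', delta=(5-8)*3^0 mod 97 = 94, hash=81+94 mod 97 = 78
Option E: s[1]='f'->'a', delta=(1-6)*3^2 mod 97 = 52, hash=81+52 mod 97 = 36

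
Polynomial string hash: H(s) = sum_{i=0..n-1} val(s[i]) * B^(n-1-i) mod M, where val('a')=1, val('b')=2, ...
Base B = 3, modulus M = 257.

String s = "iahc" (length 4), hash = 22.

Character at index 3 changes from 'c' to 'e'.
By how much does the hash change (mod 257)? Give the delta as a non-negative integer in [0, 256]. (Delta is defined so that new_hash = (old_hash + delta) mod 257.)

Answer: 2

Derivation:
Delta formula: (val(new) - val(old)) * B^(n-1-k) mod M
  val('e') - val('c') = 5 - 3 = 2
  B^(n-1-k) = 3^0 mod 257 = 1
  Delta = 2 * 1 mod 257 = 2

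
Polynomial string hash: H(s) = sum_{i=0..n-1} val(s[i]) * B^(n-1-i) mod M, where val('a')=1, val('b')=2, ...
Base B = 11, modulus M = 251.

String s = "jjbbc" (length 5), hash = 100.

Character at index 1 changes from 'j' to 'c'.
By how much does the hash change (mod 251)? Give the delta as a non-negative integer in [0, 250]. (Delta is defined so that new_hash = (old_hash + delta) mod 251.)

Delta formula: (val(new) - val(old)) * B^(n-1-k) mod M
  val('c') - val('j') = 3 - 10 = -7
  B^(n-1-k) = 11^3 mod 251 = 76
  Delta = -7 * 76 mod 251 = 221

Answer: 221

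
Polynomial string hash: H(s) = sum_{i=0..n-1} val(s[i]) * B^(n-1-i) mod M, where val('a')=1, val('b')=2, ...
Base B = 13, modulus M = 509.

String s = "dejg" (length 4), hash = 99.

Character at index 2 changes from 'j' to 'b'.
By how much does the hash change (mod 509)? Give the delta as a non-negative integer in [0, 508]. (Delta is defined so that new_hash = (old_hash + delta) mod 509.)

Delta formula: (val(new) - val(old)) * B^(n-1-k) mod M
  val('b') - val('j') = 2 - 10 = -8
  B^(n-1-k) = 13^1 mod 509 = 13
  Delta = -8 * 13 mod 509 = 405

Answer: 405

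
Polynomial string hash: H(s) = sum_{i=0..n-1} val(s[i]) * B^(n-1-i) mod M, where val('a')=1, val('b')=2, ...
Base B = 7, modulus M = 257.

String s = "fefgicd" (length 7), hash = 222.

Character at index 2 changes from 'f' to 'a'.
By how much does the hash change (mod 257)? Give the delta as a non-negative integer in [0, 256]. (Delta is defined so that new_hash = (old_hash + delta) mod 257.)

Answer: 74

Derivation:
Delta formula: (val(new) - val(old)) * B^(n-1-k) mod M
  val('a') - val('f') = 1 - 6 = -5
  B^(n-1-k) = 7^4 mod 257 = 88
  Delta = -5 * 88 mod 257 = 74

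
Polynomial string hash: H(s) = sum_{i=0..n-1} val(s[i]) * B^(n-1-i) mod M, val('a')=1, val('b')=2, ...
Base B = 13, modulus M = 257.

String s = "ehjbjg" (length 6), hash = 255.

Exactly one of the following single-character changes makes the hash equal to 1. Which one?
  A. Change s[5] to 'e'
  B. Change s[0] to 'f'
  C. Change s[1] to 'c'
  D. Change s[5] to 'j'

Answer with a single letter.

Option A: s[5]='g'->'e', delta=(5-7)*13^0 mod 257 = 255, hash=255+255 mod 257 = 253
Option B: s[0]='e'->'f', delta=(6-5)*13^5 mod 257 = 185, hash=255+185 mod 257 = 183
Option C: s[1]='h'->'c', delta=(3-8)*13^4 mod 257 = 87, hash=255+87 mod 257 = 85
Option D: s[5]='g'->'j', delta=(10-7)*13^0 mod 257 = 3, hash=255+3 mod 257 = 1 <-- target

Answer: D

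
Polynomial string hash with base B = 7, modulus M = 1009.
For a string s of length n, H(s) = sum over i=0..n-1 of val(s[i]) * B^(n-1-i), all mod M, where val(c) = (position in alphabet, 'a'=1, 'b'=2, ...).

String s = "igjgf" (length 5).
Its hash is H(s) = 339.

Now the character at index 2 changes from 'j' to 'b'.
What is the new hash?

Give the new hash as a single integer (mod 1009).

Answer: 956

Derivation:
val('j') = 10, val('b') = 2
Position k = 2, exponent = n-1-k = 2
B^2 mod M = 7^2 mod 1009 = 49
Delta = (2 - 10) * 49 mod 1009 = 617
New hash = (339 + 617) mod 1009 = 956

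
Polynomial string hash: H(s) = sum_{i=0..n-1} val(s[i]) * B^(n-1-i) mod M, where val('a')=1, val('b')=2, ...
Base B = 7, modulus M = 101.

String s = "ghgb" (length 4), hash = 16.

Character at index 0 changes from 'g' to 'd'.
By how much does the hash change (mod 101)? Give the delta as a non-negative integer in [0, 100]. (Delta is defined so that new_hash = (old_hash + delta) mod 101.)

Answer: 82

Derivation:
Delta formula: (val(new) - val(old)) * B^(n-1-k) mod M
  val('d') - val('g') = 4 - 7 = -3
  B^(n-1-k) = 7^3 mod 101 = 40
  Delta = -3 * 40 mod 101 = 82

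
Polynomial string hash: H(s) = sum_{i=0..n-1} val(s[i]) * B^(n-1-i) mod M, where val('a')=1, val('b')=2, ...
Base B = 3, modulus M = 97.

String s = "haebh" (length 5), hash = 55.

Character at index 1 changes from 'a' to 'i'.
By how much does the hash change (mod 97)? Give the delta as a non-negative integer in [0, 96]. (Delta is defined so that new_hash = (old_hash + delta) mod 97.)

Delta formula: (val(new) - val(old)) * B^(n-1-k) mod M
  val('i') - val('a') = 9 - 1 = 8
  B^(n-1-k) = 3^3 mod 97 = 27
  Delta = 8 * 27 mod 97 = 22

Answer: 22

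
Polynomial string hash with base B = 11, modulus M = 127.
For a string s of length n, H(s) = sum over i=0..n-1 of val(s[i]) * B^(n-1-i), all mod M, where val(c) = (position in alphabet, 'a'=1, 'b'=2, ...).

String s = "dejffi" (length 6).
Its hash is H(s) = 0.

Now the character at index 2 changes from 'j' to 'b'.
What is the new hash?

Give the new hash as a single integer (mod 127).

val('j') = 10, val('b') = 2
Position k = 2, exponent = n-1-k = 3
B^3 mod M = 11^3 mod 127 = 61
Delta = (2 - 10) * 61 mod 127 = 20
New hash = (0 + 20) mod 127 = 20

Answer: 20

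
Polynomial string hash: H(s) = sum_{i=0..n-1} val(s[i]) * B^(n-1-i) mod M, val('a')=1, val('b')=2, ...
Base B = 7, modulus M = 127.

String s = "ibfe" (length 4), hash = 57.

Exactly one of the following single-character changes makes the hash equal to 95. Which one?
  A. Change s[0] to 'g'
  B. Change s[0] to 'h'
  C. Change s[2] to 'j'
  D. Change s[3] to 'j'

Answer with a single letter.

Answer: B

Derivation:
Option A: s[0]='i'->'g', delta=(7-9)*7^3 mod 127 = 76, hash=57+76 mod 127 = 6
Option B: s[0]='i'->'h', delta=(8-9)*7^3 mod 127 = 38, hash=57+38 mod 127 = 95 <-- target
Option C: s[2]='f'->'j', delta=(10-6)*7^1 mod 127 = 28, hash=57+28 mod 127 = 85
Option D: s[3]='e'->'j', delta=(10-5)*7^0 mod 127 = 5, hash=57+5 mod 127 = 62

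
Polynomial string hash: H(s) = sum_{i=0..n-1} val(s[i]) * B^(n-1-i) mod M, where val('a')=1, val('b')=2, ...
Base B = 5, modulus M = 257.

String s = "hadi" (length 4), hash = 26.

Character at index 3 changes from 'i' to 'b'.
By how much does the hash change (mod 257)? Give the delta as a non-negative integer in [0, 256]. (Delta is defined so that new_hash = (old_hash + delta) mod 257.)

Delta formula: (val(new) - val(old)) * B^(n-1-k) mod M
  val('b') - val('i') = 2 - 9 = -7
  B^(n-1-k) = 5^0 mod 257 = 1
  Delta = -7 * 1 mod 257 = 250

Answer: 250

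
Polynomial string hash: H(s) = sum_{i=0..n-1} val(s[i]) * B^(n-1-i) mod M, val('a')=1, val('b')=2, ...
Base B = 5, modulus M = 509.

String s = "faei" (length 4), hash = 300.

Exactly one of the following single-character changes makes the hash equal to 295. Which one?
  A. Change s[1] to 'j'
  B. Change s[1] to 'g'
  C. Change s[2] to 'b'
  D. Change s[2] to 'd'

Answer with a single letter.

Answer: D

Derivation:
Option A: s[1]='a'->'j', delta=(10-1)*5^2 mod 509 = 225, hash=300+225 mod 509 = 16
Option B: s[1]='a'->'g', delta=(7-1)*5^2 mod 509 = 150, hash=300+150 mod 509 = 450
Option C: s[2]='e'->'b', delta=(2-5)*5^1 mod 509 = 494, hash=300+494 mod 509 = 285
Option D: s[2]='e'->'d', delta=(4-5)*5^1 mod 509 = 504, hash=300+504 mod 509 = 295 <-- target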